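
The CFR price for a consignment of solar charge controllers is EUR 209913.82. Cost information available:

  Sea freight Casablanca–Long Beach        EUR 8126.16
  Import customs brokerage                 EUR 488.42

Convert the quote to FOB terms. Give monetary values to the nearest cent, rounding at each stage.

FOB price: EUR 201787.66

Not relevant to the conversion: brokerage — on the buyer under both terms; not part of either seller's price.
From CFR to FOB, the seller no longer bears: freight.
FOB price = 209913.82 − 8126.16 = 201787.66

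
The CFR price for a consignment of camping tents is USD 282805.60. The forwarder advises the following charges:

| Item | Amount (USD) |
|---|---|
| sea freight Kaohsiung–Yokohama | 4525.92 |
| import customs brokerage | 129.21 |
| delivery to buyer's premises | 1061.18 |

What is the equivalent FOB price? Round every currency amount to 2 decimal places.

FOB price: USD 278279.68

Not relevant to the conversion: delivery, brokerage — on the buyer under both terms; not part of either seller's price.
From CFR to FOB, the seller no longer bears: freight.
FOB price = 282805.60 − 4525.92 = 278279.68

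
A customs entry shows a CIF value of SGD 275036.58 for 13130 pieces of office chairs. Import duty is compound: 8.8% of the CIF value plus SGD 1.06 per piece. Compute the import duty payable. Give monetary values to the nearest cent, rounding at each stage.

Import duty: SGD 38121.02

Ad valorem component: 275036.58 × 8.8% = 24203.22
Specific component: 13130 × 1.06 = 13917.80
Import duty = 24203.22 + 13917.80 = 38121.02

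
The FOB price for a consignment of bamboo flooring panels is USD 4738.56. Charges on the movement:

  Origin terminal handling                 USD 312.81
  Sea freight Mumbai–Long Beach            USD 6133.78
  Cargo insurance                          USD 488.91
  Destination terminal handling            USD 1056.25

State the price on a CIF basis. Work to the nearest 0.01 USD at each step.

CIF price: USD 11361.25

Not relevant to the conversion: origin terminal — on the seller under both FOB and CIF; already in the FOB price and stays in the CIF price. destination terminal — on the buyer under both terms; not part of either seller's price.
From FOB to CIF, the seller additionally bears: freight, insurance.
CIF price = 4738.56 + 6133.78 + 488.91 = 11361.25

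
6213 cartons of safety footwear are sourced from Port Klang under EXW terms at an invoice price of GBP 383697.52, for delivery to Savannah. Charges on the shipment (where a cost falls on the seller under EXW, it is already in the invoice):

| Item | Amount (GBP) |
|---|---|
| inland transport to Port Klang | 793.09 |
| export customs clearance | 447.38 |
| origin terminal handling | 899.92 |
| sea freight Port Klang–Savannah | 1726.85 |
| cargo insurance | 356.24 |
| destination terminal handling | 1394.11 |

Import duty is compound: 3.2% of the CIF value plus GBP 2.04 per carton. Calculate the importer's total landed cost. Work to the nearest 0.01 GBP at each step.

EXW: the seller makes goods available at their premises; the buyer bears all onward costs.
CIF value = EXW price + inland to port + export clearance + origin terminal + freight + insurance = 383697.52 + 793.09 + 447.38 + 899.92 + 1726.85 + 356.24 = 387921.00
Ad valorem component: 387921.00 × 3.2% = 12413.47
Specific component: 6213 × 2.04 = 12674.52
Import duty = 12413.47 + 12674.52 = 25087.99
Buyer bears: inland to port 793.09 + export clearance 447.38 + origin terminal 899.92 + freight 1726.85 + insurance 356.24 + destination terminal 1394.11 + duty 25087.99 = 30705.58
Landed cost = invoice 383697.52 + 30705.58 = 414403.10

Total landed cost: GBP 414403.10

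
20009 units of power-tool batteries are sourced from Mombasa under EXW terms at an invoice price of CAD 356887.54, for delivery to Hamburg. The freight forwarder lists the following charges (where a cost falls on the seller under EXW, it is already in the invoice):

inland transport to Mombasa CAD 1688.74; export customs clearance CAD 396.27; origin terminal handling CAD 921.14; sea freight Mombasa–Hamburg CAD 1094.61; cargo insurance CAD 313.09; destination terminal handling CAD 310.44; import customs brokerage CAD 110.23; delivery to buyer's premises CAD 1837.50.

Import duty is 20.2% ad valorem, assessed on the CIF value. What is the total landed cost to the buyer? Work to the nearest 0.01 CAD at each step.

Total landed cost: CAD 436542.44

EXW: the seller makes goods available at their premises; the buyer bears all onward costs.
CIF value = EXW price + inland to port + export clearance + origin terminal + freight + insurance = 356887.54 + 1688.74 + 396.27 + 921.14 + 1094.61 + 313.09 = 361301.39
Import duty = 361301.39 × 20.2% = 72982.88
Buyer bears: inland to port 1688.74 + export clearance 396.27 + origin terminal 921.14 + freight 1094.61 + insurance 313.09 + destination terminal 310.44 + brokerage 110.23 + delivery 1837.50 + duty 72982.88 = 79654.90
Landed cost = invoice 356887.54 + 79654.90 = 436542.44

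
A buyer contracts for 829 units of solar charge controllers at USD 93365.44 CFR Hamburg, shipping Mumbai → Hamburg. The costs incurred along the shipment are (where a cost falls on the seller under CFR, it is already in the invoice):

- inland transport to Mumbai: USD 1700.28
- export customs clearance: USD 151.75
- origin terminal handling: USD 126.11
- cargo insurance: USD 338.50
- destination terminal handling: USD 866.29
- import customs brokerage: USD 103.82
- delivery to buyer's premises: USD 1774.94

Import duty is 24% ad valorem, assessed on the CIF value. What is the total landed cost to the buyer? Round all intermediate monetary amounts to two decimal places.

CFR: the seller pays costs through ocean freight to the destination port, but not insurance.
Already in the invoice (seller's account under CFR): inland to port, export clearance, origin terminal — exclude.
CIF value = CFR price + insurance = 93365.44 + 338.50 = 93703.94
Import duty = 93703.94 × 24% = 22488.95
Buyer bears: insurance 338.50 + destination terminal 866.29 + brokerage 103.82 + delivery 1774.94 + duty 22488.95 = 25572.50
Landed cost = invoice 93365.44 + 25572.50 = 118937.94

Total landed cost: USD 118937.94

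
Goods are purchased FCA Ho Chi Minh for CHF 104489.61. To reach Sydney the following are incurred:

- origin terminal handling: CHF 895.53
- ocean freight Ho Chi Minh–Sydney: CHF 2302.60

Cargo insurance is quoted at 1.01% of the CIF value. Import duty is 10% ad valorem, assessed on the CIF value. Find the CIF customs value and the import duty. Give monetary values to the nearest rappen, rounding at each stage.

Let C be the CIF value. C = FCA price + pre-shipment costs + freight + 1.01% × C
C − 1.01% × C = 104489.61 + 895.53 + 2302.60
0.9899 × C = 107687.74
C = 107687.74 / 0.9899 = 108786.48
Insurance premium = 1.01% × 108786.48 = 1098.74
Import duty = 108786.48 × 10% = 10878.65

CIF value: CHF 108786.48; import duty: CHF 10878.65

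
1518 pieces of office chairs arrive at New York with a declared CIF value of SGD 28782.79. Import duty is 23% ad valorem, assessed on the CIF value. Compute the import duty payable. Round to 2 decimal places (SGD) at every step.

Import duty = 28782.79 × 23% = 6620.04

Import duty: SGD 6620.04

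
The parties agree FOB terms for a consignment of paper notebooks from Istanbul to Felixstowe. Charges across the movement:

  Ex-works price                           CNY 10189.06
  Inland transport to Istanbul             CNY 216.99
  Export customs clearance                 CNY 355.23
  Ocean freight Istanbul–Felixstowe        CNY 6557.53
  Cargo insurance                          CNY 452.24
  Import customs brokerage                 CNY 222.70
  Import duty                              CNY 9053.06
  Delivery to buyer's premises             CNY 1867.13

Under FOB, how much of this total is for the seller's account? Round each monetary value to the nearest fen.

Seller's account: CNY 10761.28

FOB: the seller bears costs until goods are on board at the origin port; the buyer bears freight, insurance and all costs thereafter.
Seller's account: goods 10189.06 + inland to port 216.99 + export clearance 355.23 = 10761.28
Buyer's account: freight 6557.53 + insurance 452.24 + brokerage 222.70 + duty 9053.06 + delivery 1867.13 = 18152.66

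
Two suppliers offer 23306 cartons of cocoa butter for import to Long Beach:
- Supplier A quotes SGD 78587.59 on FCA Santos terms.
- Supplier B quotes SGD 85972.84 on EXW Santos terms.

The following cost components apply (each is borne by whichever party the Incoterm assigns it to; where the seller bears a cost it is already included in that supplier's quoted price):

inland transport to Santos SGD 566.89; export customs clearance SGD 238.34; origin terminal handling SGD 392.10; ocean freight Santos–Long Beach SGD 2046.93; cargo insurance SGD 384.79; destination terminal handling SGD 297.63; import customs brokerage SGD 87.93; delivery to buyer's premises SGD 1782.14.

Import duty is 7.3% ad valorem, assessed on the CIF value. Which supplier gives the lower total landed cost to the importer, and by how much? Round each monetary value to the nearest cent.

Supplier A (FCA):
CIF value = FCA price + origin terminal + freight + insurance = 78587.59 + 392.10 + 2046.93 + 384.79 = 81411.41
Import duty = 81411.41 × 7.3% = 5943.03
Buyer bears (A): 392.10 + 2046.93 + 384.79 + 297.63 + 87.93 + 1782.14 = 4991.52
Landed cost (A) = invoice 78587.59 + 4991.52 + duty 5943.03 = 89522.14
Supplier B (EXW):
CIF value = EXW price + inland to port + export clearance + origin terminal + freight + insurance = 85972.84 + 566.89 + 238.34 + 392.10 + 2046.93 + 384.79 = 89601.89
Import duty = 89601.89 × 7.3% = 6540.94
Buyer bears (B): 566.89 + 238.34 + 392.10 + 2046.93 + 384.79 + 297.63 + 87.93 + 1782.14 = 5796.75
Landed cost (B) = invoice 85972.84 + 5796.75 + duty 6540.94 = 98310.53
Difference = |89522.14 − 98310.53| = 8788.39

Supplier A is cheaper by SGD 8788.39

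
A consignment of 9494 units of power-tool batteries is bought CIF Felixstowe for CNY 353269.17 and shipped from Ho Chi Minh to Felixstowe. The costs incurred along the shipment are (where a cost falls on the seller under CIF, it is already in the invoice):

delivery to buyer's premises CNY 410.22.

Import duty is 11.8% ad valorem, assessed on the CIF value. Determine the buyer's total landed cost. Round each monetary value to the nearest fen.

Total landed cost: CNY 395365.15

CIF: the seller pays costs through ocean freight and marine insurance to the destination port.
The CIF price already equals the CIF value: 353269.17
Import duty = 353269.17 × 11.8% = 41685.76
Buyer bears: delivery 410.22 + duty 41685.76 = 42095.98
Landed cost = invoice 353269.17 + 42095.98 = 395365.15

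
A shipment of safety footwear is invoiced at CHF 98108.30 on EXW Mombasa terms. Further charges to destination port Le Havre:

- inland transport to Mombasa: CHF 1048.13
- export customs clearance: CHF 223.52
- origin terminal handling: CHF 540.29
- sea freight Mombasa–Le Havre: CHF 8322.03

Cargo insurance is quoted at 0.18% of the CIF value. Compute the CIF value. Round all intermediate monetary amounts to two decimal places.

Let C be the CIF value. C = EXW price + pre-shipment costs + freight + 0.18% × C
C − 0.18% × C = 98108.30 + 1048.13 + 223.52 + 540.29 + 8322.03
0.9982 × C = 108242.27
C = 108242.27 / 0.9982 = 108437.46
Insurance premium = 0.18% × 108437.46 = 195.19

CIF value: CHF 108437.46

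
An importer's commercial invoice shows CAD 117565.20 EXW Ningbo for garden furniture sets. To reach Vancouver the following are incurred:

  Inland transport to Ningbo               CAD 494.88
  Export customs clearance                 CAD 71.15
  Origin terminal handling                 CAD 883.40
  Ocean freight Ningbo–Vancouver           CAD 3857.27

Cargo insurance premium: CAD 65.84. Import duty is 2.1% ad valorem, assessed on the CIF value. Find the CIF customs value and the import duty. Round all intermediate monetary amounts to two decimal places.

CIF = EXW price + pre-shipment costs + freight + insurance
CIF = 117565.20 + 494.88 + 71.15 + 883.40 + 3857.27 + 65.84 = 122937.74
Import duty = 122937.74 × 2.1% = 2581.69

CIF value: CAD 122937.74; import duty: CAD 2581.69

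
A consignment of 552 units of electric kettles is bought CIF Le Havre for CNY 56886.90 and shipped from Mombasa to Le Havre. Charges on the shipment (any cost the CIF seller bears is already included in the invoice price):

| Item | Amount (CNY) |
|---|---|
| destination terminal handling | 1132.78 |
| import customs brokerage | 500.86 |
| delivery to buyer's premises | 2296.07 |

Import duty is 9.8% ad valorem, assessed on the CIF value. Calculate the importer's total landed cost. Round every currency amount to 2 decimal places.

Total landed cost: CNY 66391.53

CIF: the seller pays costs through ocean freight and marine insurance to the destination port.
The CIF price already equals the CIF value: 56886.90
Import duty = 56886.90 × 9.8% = 5574.92
Buyer bears: destination terminal 1132.78 + brokerage 500.86 + delivery 2296.07 + duty 5574.92 = 9504.63
Landed cost = invoice 56886.90 + 9504.63 = 66391.53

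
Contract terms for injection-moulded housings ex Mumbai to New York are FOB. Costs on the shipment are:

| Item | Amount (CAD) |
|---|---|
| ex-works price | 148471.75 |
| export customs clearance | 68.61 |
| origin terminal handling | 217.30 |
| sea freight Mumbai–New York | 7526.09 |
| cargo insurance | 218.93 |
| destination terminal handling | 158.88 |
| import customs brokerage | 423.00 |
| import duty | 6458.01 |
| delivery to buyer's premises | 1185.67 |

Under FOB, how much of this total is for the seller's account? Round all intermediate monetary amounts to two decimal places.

Seller's account: CAD 148757.66

FOB: the seller bears costs until goods are on board at the origin port; the buyer bears freight, insurance and all costs thereafter.
Seller's account: goods 148471.75 + export clearance 68.61 + origin terminal 217.30 = 148757.66
Buyer's account: freight 7526.09 + insurance 218.93 + destination terminal 158.88 + brokerage 423.00 + duty 6458.01 + delivery 1185.67 = 15970.58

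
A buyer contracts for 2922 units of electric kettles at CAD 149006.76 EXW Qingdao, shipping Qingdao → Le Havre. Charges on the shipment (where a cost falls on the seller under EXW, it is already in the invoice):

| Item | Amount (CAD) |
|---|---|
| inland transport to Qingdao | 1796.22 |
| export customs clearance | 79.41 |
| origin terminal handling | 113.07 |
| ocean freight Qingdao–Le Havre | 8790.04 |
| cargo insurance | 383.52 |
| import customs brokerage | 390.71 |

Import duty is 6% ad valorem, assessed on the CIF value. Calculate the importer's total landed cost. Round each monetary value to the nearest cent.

EXW: the seller makes goods available at their premises; the buyer bears all onward costs.
CIF value = EXW price + inland to port + export clearance + origin terminal + freight + insurance = 149006.76 + 1796.22 + 79.41 + 113.07 + 8790.04 + 383.52 = 160169.02
Import duty = 160169.02 × 6% = 9610.14
Buyer bears: inland to port 1796.22 + export clearance 79.41 + origin terminal 113.07 + freight 8790.04 + insurance 383.52 + brokerage 390.71 + duty 9610.14 = 21163.11
Landed cost = invoice 149006.76 + 21163.11 = 170169.87

Total landed cost: CAD 170169.87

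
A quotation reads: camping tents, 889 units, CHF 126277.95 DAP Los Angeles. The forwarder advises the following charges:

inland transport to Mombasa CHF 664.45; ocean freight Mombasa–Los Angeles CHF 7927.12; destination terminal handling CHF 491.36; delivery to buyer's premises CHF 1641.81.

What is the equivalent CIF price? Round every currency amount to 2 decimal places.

Not relevant to the conversion: inland to port, freight — on the seller under both DAP and CIF; already in the DAP price and stays in the CIF price.
From DAP to CIF, the seller no longer bears: destination terminal, delivery.
CIF price = 126277.95 − 491.36 − 1641.81 = 124144.78

CIF price: CHF 124144.78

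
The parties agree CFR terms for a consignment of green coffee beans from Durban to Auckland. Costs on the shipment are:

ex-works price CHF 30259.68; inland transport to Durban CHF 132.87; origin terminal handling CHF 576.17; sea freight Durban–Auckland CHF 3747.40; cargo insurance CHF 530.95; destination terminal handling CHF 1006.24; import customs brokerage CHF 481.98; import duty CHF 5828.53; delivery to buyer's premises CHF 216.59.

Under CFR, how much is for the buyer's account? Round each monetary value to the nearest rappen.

CFR: the seller pays costs through ocean freight to the destination port, but not insurance.
Seller's account: goods 30259.68 + inland to port 132.87 + origin terminal 576.17 + freight 3747.40 = 34716.12
Buyer's account: insurance 530.95 + destination terminal 1006.24 + brokerage 481.98 + duty 5828.53 + delivery 216.59 = 8064.29

Buyer's account: CHF 8064.29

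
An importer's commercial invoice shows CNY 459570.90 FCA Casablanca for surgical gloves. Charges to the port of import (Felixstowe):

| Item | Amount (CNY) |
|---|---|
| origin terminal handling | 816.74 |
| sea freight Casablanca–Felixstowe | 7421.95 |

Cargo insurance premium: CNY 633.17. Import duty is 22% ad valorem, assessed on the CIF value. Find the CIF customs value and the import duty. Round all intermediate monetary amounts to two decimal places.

CIF = FCA price + pre-shipment costs + freight + insurance
CIF = 459570.90 + 816.74 + 7421.95 + 633.17 = 468442.76
Import duty = 468442.76 × 22% = 103057.41

CIF value: CNY 468442.76; import duty: CNY 103057.41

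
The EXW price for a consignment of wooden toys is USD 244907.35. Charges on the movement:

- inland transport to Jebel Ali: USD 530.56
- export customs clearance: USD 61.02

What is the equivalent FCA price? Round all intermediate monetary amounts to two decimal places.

FCA price: USD 245498.93

From EXW to FCA, the seller additionally bears: inland to port, export clearance.
FCA price = 244907.35 + 530.56 + 61.02 = 245498.93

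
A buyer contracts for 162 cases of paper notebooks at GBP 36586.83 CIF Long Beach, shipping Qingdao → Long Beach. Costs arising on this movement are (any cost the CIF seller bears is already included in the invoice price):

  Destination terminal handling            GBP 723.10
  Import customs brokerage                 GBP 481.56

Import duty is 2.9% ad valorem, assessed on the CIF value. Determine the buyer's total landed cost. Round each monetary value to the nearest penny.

CIF: the seller pays costs through ocean freight and marine insurance to the destination port.
The CIF price already equals the CIF value: 36586.83
Import duty = 36586.83 × 2.9% = 1061.02
Buyer bears: destination terminal 723.10 + brokerage 481.56 + duty 1061.02 = 2265.68
Landed cost = invoice 36586.83 + 2265.68 = 38852.51

Total landed cost: GBP 38852.51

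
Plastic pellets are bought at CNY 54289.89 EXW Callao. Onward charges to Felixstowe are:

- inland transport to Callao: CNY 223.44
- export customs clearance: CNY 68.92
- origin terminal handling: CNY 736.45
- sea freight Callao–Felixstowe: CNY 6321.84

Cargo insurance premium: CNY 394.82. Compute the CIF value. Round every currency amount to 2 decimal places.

CIF value: CNY 62035.36

CIF = EXW price + pre-shipment costs + freight + insurance
CIF = 54289.89 + 223.44 + 68.92 + 736.45 + 6321.84 + 394.82 = 62035.36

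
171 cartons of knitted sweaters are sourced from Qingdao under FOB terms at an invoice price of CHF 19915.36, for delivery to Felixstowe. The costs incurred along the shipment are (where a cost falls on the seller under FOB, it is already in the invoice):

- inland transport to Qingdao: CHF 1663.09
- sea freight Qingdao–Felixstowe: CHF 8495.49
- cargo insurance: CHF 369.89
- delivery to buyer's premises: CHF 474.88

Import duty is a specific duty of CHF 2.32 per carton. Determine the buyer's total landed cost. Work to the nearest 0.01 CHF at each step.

FOB: the seller bears costs until goods are on board at the origin port; the buyer bears freight, insurance and all costs thereafter.
Already in the invoice (seller's account under FOB): inland to port — exclude.
CIF value = FOB price + freight + insurance = 19915.36 + 8495.49 + 369.89 = 28780.74
Import duty = 171 × 2.32 = 396.72
Buyer bears: freight 8495.49 + insurance 369.89 + delivery 474.88 + duty 396.72 = 9736.98
Landed cost = invoice 19915.36 + 9736.98 = 29652.34

Total landed cost: CHF 29652.34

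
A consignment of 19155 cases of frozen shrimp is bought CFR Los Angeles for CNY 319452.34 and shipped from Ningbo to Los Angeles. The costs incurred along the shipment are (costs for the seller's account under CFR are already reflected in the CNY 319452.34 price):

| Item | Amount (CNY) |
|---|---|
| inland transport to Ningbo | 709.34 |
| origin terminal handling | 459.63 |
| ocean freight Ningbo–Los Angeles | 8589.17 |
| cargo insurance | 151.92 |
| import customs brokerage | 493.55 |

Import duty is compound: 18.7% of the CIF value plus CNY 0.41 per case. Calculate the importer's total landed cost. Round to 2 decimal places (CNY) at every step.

CFR: the seller pays costs through ocean freight to the destination port, but not insurance.
Already in the invoice (seller's account under CFR): inland to port, origin terminal, freight — exclude.
CIF value = CFR price + insurance = 319452.34 + 151.92 = 319604.26
Ad valorem component: 319604.26 × 18.7% = 59766.00
Specific component: 19155 × 0.41 = 7853.55
Import duty = 59766.00 + 7853.55 = 67619.55
Buyer bears: insurance 151.92 + brokerage 493.55 + duty 67619.55 = 68265.02
Landed cost = invoice 319452.34 + 68265.02 = 387717.36

Total landed cost: CNY 387717.36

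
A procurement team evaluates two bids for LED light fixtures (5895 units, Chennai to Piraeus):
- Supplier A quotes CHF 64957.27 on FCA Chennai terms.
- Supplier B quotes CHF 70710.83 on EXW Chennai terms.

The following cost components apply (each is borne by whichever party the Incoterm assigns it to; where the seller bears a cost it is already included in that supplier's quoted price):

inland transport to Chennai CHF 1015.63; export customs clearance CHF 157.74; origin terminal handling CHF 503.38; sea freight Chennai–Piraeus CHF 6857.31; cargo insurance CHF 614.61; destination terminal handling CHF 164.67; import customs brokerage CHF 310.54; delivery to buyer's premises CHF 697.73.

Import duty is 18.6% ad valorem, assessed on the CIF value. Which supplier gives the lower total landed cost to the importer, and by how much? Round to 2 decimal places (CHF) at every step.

Supplier A (FCA):
CIF value = FCA price + origin terminal + freight + insurance = 64957.27 + 503.38 + 6857.31 + 614.61 = 72932.57
Import duty = 72932.57 × 18.6% = 13565.46
Buyer bears (A): 503.38 + 6857.31 + 614.61 + 164.67 + 310.54 + 697.73 = 9148.24
Landed cost (A) = invoice 64957.27 + 9148.24 + duty 13565.46 = 87670.97
Supplier B (EXW):
CIF value = EXW price + inland to port + export clearance + origin terminal + freight + insurance = 70710.83 + 1015.63 + 157.74 + 503.38 + 6857.31 + 614.61 = 79859.50
Import duty = 79859.50 × 18.6% = 14853.87
Buyer bears (B): 1015.63 + 157.74 + 503.38 + 6857.31 + 614.61 + 164.67 + 310.54 + 697.73 = 10321.61
Landed cost (B) = invoice 70710.83 + 10321.61 + duty 14853.87 = 95886.31
Difference = |87670.97 − 95886.31| = 8215.34

Supplier A is cheaper by CHF 8215.34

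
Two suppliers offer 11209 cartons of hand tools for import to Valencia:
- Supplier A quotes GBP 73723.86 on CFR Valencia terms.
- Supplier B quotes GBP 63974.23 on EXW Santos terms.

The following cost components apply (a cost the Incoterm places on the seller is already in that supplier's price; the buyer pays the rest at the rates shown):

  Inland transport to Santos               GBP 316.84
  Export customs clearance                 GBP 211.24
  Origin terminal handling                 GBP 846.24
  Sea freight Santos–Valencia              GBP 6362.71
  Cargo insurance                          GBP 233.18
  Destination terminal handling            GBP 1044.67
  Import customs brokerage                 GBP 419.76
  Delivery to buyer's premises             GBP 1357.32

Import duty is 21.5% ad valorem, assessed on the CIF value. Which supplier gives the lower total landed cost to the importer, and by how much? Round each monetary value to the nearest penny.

Supplier A (CFR):
CIF value = CFR price + insurance = 73723.86 + 233.18 = 73957.04
Import duty = 73957.04 × 21.5% = 15900.76
Buyer bears (A): 233.18 + 1044.67 + 419.76 + 1357.32 = 3054.93
Landed cost (A) = invoice 73723.86 + 3054.93 + duty 15900.76 = 92679.55
Supplier B (EXW):
CIF value = EXW price + inland to port + export clearance + origin terminal + freight + insurance = 63974.23 + 316.84 + 211.24 + 846.24 + 6362.71 + 233.18 = 71944.44
Import duty = 71944.44 × 21.5% = 15468.05
Buyer bears (B): 316.84 + 211.24 + 846.24 + 6362.71 + 233.18 + 1044.67 + 419.76 + 1357.32 = 10791.96
Landed cost (B) = invoice 63974.23 + 10791.96 + duty 15468.05 = 90234.24
Difference = |92679.55 − 90234.24| = 2445.31

Supplier B is cheaper by GBP 2445.31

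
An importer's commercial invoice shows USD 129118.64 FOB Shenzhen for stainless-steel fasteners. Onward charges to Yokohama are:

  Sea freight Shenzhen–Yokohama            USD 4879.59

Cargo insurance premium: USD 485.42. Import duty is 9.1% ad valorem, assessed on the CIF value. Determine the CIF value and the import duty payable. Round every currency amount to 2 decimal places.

CIF = FOB price + freight + insurance
CIF = 129118.64 + 4879.59 + 485.42 = 134483.65
Import duty = 134483.65 × 9.1% = 12238.01

CIF value: USD 134483.65; import duty: USD 12238.01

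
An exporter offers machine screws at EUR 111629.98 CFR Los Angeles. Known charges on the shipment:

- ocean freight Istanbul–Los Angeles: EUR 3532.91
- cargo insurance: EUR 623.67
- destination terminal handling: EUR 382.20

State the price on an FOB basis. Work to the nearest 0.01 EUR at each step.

Not relevant to the conversion: destination terminal, insurance — on the buyer under both terms; not part of either seller's price.
From CFR to FOB, the seller no longer bears: freight.
FOB price = 111629.98 − 3532.91 = 108097.07

FOB price: EUR 108097.07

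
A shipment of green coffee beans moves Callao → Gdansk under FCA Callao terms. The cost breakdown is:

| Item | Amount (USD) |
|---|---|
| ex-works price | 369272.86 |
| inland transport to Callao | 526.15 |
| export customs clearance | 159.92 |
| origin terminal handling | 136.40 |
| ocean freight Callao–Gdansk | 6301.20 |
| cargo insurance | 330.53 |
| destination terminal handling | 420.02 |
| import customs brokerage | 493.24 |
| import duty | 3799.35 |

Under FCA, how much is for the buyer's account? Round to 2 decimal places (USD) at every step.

Buyer's account: USD 11480.74

FCA: the seller delivers export-cleared goods to the carrier; the buyer bears costs from that point.
Seller's account: goods 369272.86 + inland to port 526.15 + export clearance 159.92 = 369958.93
Buyer's account: origin terminal 136.40 + freight 6301.20 + insurance 330.53 + destination terminal 420.02 + brokerage 493.24 + duty 3799.35 = 11480.74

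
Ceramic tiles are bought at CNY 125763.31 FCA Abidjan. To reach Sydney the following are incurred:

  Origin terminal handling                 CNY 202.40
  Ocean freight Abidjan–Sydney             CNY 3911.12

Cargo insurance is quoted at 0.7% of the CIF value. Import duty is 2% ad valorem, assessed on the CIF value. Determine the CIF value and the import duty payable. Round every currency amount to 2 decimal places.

CIF value: CNY 130792.38; import duty: CNY 2615.85

Let C be the CIF value. C = FCA price + pre-shipment costs + freight + 0.7% × C
C − 0.7% × C = 125763.31 + 202.40 + 3911.12
0.993 × C = 129876.83
C = 129876.83 / 0.993 = 130792.38
Insurance premium = 0.7% × 130792.38 = 915.55
Import duty = 130792.38 × 2% = 2615.85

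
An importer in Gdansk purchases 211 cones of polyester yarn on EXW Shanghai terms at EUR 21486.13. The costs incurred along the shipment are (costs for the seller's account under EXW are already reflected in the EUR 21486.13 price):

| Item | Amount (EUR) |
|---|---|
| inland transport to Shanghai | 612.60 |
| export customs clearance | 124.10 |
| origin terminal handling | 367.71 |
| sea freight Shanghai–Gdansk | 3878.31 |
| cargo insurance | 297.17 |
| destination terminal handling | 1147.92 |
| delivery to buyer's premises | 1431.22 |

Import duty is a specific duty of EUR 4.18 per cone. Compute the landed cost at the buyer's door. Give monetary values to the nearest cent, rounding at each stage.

Total landed cost: EUR 30227.14

EXW: the seller makes goods available at their premises; the buyer bears all onward costs.
CIF value = EXW price + inland to port + export clearance + origin terminal + freight + insurance = 21486.13 + 612.60 + 124.10 + 367.71 + 3878.31 + 297.17 = 26766.02
Import duty = 211 × 4.18 = 881.98
Buyer bears: inland to port 612.60 + export clearance 124.10 + origin terminal 367.71 + freight 3878.31 + insurance 297.17 + destination terminal 1147.92 + delivery 1431.22 + duty 881.98 = 8741.01
Landed cost = invoice 21486.13 + 8741.01 = 30227.14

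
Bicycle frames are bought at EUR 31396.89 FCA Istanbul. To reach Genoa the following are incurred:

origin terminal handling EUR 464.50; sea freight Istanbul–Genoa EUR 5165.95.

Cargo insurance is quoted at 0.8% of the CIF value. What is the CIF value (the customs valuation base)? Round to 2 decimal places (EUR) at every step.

CIF value: EUR 37325.95

Let C be the CIF value. C = FCA price + pre-shipment costs + freight + 0.8% × C
C − 0.8% × C = 31396.89 + 464.50 + 5165.95
0.992 × C = 37027.34
C = 37027.34 / 0.992 = 37325.95
Insurance premium = 0.8% × 37325.95 = 298.61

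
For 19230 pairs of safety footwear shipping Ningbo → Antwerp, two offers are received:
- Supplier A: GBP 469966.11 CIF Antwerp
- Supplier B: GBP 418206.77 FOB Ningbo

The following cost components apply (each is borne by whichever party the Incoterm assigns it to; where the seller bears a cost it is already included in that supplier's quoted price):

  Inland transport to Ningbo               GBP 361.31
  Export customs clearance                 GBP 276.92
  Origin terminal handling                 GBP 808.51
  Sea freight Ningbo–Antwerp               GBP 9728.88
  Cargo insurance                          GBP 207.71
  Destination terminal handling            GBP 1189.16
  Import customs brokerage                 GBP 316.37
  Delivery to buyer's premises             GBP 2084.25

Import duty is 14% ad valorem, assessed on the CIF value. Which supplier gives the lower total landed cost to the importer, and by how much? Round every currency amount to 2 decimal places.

Supplier B is cheaper by GBP 47677.94

Supplier A (CIF):
The CIF price already equals the CIF value: 469966.11
Import duty = 469966.11 × 14% = 65795.26
Buyer bears (A): 1189.16 + 316.37 + 2084.25 = 3589.78
Landed cost (A) = invoice 469966.11 + 3589.78 + duty 65795.26 = 539351.15
Supplier B (FOB):
CIF value = FOB price + freight + insurance = 418206.77 + 9728.88 + 207.71 = 428143.36
Import duty = 428143.36 × 14% = 59940.07
Buyer bears (B): 9728.88 + 207.71 + 1189.16 + 316.37 + 2084.25 = 13526.37
Landed cost (B) = invoice 418206.77 + 13526.37 + duty 59940.07 = 491673.21
Difference = |539351.15 − 491673.21| = 47677.94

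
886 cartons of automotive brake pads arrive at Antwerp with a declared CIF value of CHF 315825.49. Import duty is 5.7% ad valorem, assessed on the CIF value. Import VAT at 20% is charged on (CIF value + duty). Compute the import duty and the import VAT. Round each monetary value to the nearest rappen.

Import duty: CHF 18002.05; import VAT: CHF 66765.51

Import duty = 315825.49 × 5.7% = 18002.05
VAT base = CIF + duty = 315825.49 + 18002.05 = 333827.54
Import VAT = 333827.54 × 20% = 66765.51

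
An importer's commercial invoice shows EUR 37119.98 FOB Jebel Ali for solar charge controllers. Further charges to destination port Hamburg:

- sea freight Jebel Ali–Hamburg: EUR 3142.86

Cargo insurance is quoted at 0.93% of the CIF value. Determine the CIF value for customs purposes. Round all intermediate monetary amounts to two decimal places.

CIF value: EUR 40640.80

Let C be the CIF value. C = FOB price + freight + 0.93% × C
C − 0.93% × C = 37119.98 + 3142.86
0.9907 × C = 40262.84
C = 40262.84 / 0.9907 = 40640.80
Insurance premium = 0.93% × 40640.80 = 377.96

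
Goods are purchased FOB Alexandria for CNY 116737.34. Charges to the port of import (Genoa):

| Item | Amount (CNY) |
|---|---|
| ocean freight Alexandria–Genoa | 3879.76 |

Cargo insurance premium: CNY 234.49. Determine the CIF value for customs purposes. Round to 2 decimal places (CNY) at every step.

CIF = FOB price + freight + insurance
CIF = 116737.34 + 3879.76 + 234.49 = 120851.59

CIF value: CNY 120851.59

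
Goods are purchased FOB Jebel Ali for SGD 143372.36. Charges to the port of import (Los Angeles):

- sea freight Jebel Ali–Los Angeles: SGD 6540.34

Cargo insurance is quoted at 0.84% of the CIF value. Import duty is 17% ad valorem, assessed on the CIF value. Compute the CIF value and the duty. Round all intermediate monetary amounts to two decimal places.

Let C be the CIF value. C = FOB price + freight + 0.84% × C
C − 0.84% × C = 143372.36 + 6540.34
0.9916 × C = 149912.70
C = 149912.70 / 0.9916 = 151182.63
Insurance premium = 0.84% × 151182.63 = 1269.93
Import duty = 151182.63 × 17% = 25701.05

CIF value: SGD 151182.63; import duty: SGD 25701.05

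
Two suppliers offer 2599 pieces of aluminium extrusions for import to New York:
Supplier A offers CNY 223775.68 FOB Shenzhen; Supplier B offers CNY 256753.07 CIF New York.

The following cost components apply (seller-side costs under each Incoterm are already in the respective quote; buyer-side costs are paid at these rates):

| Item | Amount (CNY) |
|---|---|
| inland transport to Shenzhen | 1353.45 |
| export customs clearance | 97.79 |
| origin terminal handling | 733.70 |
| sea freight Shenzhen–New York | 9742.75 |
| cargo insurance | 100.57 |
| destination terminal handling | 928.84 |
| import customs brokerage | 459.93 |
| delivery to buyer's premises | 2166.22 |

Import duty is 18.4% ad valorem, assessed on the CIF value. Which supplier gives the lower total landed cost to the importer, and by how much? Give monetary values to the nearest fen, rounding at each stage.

Supplier A (FOB):
CIF value = FOB price + freight + insurance = 223775.68 + 9742.75 + 100.57 = 233619.00
Import duty = 233619.00 × 18.4% = 42985.90
Buyer bears (A): 9742.75 + 100.57 + 928.84 + 459.93 + 2166.22 = 13398.31
Landed cost (A) = invoice 223775.68 + 13398.31 + duty 42985.90 = 280159.89
Supplier B (CIF):
The CIF price already equals the CIF value: 256753.07
Import duty = 256753.07 × 18.4% = 47242.56
Buyer bears (B): 928.84 + 459.93 + 2166.22 = 3554.99
Landed cost (B) = invoice 256753.07 + 3554.99 + duty 47242.56 = 307550.62
Difference = |280159.89 − 307550.62| = 27390.73

Supplier A is cheaper by CNY 27390.73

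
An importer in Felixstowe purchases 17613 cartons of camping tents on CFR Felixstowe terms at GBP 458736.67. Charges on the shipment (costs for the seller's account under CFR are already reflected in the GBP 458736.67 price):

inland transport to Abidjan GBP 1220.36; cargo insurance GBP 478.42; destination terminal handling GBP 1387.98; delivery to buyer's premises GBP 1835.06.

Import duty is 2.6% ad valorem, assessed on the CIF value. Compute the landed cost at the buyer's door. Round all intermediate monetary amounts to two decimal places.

Total landed cost: GBP 474377.72

CFR: the seller pays costs through ocean freight to the destination port, but not insurance.
Already in the invoice (seller's account under CFR): inland to port — exclude.
CIF value = CFR price + insurance = 458736.67 + 478.42 = 459215.09
Import duty = 459215.09 × 2.6% = 11939.59
Buyer bears: insurance 478.42 + destination terminal 1387.98 + delivery 1835.06 + duty 11939.59 = 15641.05
Landed cost = invoice 458736.67 + 15641.05 = 474377.72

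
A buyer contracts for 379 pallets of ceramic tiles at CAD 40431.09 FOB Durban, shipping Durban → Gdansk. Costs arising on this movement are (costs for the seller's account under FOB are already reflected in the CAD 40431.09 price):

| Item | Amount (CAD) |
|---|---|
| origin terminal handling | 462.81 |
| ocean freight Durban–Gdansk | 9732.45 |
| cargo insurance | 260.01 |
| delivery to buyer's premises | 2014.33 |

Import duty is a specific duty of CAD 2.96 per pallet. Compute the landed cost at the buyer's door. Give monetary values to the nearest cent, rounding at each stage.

Total landed cost: CAD 53559.72

FOB: the seller bears costs until goods are on board at the origin port; the buyer bears freight, insurance and all costs thereafter.
Already in the invoice (seller's account under FOB): origin terminal — exclude.
CIF value = FOB price + freight + insurance = 40431.09 + 9732.45 + 260.01 = 50423.55
Import duty = 379 × 2.96 = 1121.84
Buyer bears: freight 9732.45 + insurance 260.01 + delivery 2014.33 + duty 1121.84 = 13128.63
Landed cost = invoice 40431.09 + 13128.63 = 53559.72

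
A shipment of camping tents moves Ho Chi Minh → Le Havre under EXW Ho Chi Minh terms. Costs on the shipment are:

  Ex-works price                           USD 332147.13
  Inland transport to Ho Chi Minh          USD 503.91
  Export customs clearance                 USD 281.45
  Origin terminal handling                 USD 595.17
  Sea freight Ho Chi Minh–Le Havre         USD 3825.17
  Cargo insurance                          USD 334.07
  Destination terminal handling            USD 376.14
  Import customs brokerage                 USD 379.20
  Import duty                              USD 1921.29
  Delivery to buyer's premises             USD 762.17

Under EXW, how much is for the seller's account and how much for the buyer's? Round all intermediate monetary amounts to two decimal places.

EXW: the seller makes goods available at their premises; the buyer bears all onward costs.
Seller's account: goods 332147.13 = 332147.13
Buyer's account: inland to port 503.91 + export clearance 281.45 + origin terminal 595.17 + freight 3825.17 + insurance 334.07 + destination terminal 376.14 + brokerage 379.20 + duty 1921.29 + delivery 762.17 = 8978.57

Seller: USD 332147.13; buyer: USD 8978.57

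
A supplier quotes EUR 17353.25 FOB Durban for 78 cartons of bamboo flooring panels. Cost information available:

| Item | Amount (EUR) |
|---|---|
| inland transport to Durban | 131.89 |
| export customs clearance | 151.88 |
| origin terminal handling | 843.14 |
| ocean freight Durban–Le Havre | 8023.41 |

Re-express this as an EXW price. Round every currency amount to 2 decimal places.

EXW price: EUR 16226.34

Not relevant to the conversion: freight — on the buyer under both terms; not part of either seller's price.
From FOB to EXW, the seller no longer bears: inland to port, export clearance, origin terminal.
EXW price = 17353.25 − 131.89 − 151.88 − 843.14 = 16226.34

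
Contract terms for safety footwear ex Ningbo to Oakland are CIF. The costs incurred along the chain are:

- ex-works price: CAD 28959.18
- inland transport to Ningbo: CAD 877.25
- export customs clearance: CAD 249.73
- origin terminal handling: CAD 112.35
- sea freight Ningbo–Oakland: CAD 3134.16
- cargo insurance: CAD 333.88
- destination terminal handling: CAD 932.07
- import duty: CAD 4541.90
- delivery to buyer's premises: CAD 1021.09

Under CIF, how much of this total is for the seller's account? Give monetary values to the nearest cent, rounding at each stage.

CIF: the seller pays costs through ocean freight and marine insurance to the destination port.
Seller's account: goods 28959.18 + inland to port 877.25 + export clearance 249.73 + origin terminal 112.35 + freight 3134.16 + insurance 333.88 = 33666.55
Buyer's account: destination terminal 932.07 + duty 4541.90 + delivery 1021.09 = 6495.06

Seller's account: CAD 33666.55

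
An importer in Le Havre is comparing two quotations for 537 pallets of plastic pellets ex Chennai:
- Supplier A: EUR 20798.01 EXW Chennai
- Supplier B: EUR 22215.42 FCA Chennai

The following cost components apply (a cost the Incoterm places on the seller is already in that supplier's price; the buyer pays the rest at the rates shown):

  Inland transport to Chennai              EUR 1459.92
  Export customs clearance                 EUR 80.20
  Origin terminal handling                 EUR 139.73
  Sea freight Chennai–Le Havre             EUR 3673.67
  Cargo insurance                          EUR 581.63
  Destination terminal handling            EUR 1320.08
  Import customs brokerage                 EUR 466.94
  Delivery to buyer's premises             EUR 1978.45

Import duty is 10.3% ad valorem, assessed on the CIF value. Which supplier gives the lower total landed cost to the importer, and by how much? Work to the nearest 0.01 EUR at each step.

Supplier B is cheaper by EUR 135.35

Supplier A (EXW):
CIF value = EXW price + inland to port + export clearance + origin terminal + freight + insurance = 20798.01 + 1459.92 + 80.20 + 139.73 + 3673.67 + 581.63 = 26733.16
Import duty = 26733.16 × 10.3% = 2753.52
Buyer bears (A): 1459.92 + 80.20 + 139.73 + 3673.67 + 581.63 + 1320.08 + 466.94 + 1978.45 = 9700.62
Landed cost (A) = invoice 20798.01 + 9700.62 + duty 2753.52 = 33252.15
Supplier B (FCA):
CIF value = FCA price + origin terminal + freight + insurance = 22215.42 + 139.73 + 3673.67 + 581.63 = 26610.45
Import duty = 26610.45 × 10.3% = 2740.88
Buyer bears (B): 139.73 + 3673.67 + 581.63 + 1320.08 + 466.94 + 1978.45 = 8160.50
Landed cost (B) = invoice 22215.42 + 8160.50 + duty 2740.88 = 33116.80
Difference = |33252.15 − 33116.80| = 135.35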